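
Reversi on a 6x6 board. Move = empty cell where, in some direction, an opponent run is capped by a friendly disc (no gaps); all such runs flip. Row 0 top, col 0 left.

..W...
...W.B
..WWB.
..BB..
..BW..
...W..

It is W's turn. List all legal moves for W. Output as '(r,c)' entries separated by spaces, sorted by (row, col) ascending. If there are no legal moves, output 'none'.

(0,4): no bracket -> illegal
(0,5): no bracket -> illegal
(1,4): no bracket -> illegal
(2,1): flips 1 -> legal
(2,5): flips 1 -> legal
(3,1): flips 1 -> legal
(3,4): no bracket -> illegal
(3,5): flips 1 -> legal
(4,1): flips 2 -> legal
(4,4): flips 1 -> legal
(5,1): no bracket -> illegal
(5,2): flips 2 -> legal

Answer: (2,1) (2,5) (3,1) (3,5) (4,1) (4,4) (5,2)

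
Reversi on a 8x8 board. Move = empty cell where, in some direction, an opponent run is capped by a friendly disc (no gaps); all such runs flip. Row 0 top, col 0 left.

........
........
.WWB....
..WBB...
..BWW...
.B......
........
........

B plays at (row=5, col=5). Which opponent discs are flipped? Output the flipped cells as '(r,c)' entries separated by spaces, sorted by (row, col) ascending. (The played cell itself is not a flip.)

Dir NW: opp run (4,4) capped by B -> flip
Dir N: first cell '.' (not opp) -> no flip
Dir NE: first cell '.' (not opp) -> no flip
Dir W: first cell '.' (not opp) -> no flip
Dir E: first cell '.' (not opp) -> no flip
Dir SW: first cell '.' (not opp) -> no flip
Dir S: first cell '.' (not opp) -> no flip
Dir SE: first cell '.' (not opp) -> no flip

Answer: (4,4)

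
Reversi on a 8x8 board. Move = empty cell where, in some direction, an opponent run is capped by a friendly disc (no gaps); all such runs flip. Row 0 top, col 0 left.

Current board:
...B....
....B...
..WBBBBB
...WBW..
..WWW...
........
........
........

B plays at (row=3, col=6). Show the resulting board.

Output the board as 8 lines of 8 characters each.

Answer: ...B....
....B...
..WBBBBB
...WBBB.
..WWW...
........
........
........

Derivation:
Place B at (3,6); scan 8 dirs for brackets.
Dir NW: first cell 'B' (not opp) -> no flip
Dir N: first cell 'B' (not opp) -> no flip
Dir NE: first cell 'B' (not opp) -> no flip
Dir W: opp run (3,5) capped by B -> flip
Dir E: first cell '.' (not opp) -> no flip
Dir SW: first cell '.' (not opp) -> no flip
Dir S: first cell '.' (not opp) -> no flip
Dir SE: first cell '.' (not opp) -> no flip
All flips: (3,5)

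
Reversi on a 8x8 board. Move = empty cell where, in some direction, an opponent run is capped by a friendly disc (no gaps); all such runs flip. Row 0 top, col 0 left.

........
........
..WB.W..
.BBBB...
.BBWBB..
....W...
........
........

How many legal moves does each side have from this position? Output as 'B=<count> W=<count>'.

Answer: B=10 W=8

Derivation:
-- B to move --
(1,1): flips 1 -> legal
(1,2): flips 1 -> legal
(1,3): flips 1 -> legal
(1,4): no bracket -> illegal
(1,5): no bracket -> illegal
(1,6): flips 1 -> legal
(2,1): flips 1 -> legal
(2,4): no bracket -> illegal
(2,6): no bracket -> illegal
(3,5): no bracket -> illegal
(3,6): no bracket -> illegal
(5,2): flips 1 -> legal
(5,3): flips 1 -> legal
(5,5): no bracket -> illegal
(6,3): flips 1 -> legal
(6,4): flips 1 -> legal
(6,5): flips 2 -> legal
B mobility = 10
-- W to move --
(1,2): no bracket -> illegal
(1,3): flips 2 -> legal
(1,4): no bracket -> illegal
(2,0): no bracket -> illegal
(2,1): flips 1 -> legal
(2,4): flips 3 -> legal
(3,0): no bracket -> illegal
(3,5): no bracket -> illegal
(3,6): flips 1 -> legal
(4,0): flips 3 -> legal
(4,6): flips 2 -> legal
(5,0): no bracket -> illegal
(5,1): no bracket -> illegal
(5,2): flips 2 -> legal
(5,3): no bracket -> illegal
(5,5): flips 2 -> legal
(5,6): no bracket -> illegal
W mobility = 8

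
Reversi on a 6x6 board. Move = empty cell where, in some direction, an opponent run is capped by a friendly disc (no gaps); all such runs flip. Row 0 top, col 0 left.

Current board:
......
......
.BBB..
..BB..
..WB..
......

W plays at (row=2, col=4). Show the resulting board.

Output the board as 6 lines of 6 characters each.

Place W at (2,4); scan 8 dirs for brackets.
Dir NW: first cell '.' (not opp) -> no flip
Dir N: first cell '.' (not opp) -> no flip
Dir NE: first cell '.' (not opp) -> no flip
Dir W: opp run (2,3) (2,2) (2,1), next='.' -> no flip
Dir E: first cell '.' (not opp) -> no flip
Dir SW: opp run (3,3) capped by W -> flip
Dir S: first cell '.' (not opp) -> no flip
Dir SE: first cell '.' (not opp) -> no flip
All flips: (3,3)

Answer: ......
......
.BBBW.
..BW..
..WB..
......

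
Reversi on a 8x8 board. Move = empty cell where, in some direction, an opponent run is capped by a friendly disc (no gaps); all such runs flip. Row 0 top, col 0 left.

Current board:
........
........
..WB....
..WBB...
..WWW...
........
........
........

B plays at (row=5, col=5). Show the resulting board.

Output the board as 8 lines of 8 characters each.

Answer: ........
........
..WB....
..WBB...
..WWB...
.....B..
........
........

Derivation:
Place B at (5,5); scan 8 dirs for brackets.
Dir NW: opp run (4,4) capped by B -> flip
Dir N: first cell '.' (not opp) -> no flip
Dir NE: first cell '.' (not opp) -> no flip
Dir W: first cell '.' (not opp) -> no flip
Dir E: first cell '.' (not opp) -> no flip
Dir SW: first cell '.' (not opp) -> no flip
Dir S: first cell '.' (not opp) -> no flip
Dir SE: first cell '.' (not opp) -> no flip
All flips: (4,4)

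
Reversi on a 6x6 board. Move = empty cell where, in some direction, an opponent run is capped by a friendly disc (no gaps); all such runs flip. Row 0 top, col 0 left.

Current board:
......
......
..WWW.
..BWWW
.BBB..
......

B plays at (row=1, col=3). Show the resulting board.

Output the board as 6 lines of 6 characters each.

Place B at (1,3); scan 8 dirs for brackets.
Dir NW: first cell '.' (not opp) -> no flip
Dir N: first cell '.' (not opp) -> no flip
Dir NE: first cell '.' (not opp) -> no flip
Dir W: first cell '.' (not opp) -> no flip
Dir E: first cell '.' (not opp) -> no flip
Dir SW: opp run (2,2), next='.' -> no flip
Dir S: opp run (2,3) (3,3) capped by B -> flip
Dir SE: opp run (2,4) (3,5), next=edge -> no flip
All flips: (2,3) (3,3)

Answer: ......
...B..
..WBW.
..BBWW
.BBB..
......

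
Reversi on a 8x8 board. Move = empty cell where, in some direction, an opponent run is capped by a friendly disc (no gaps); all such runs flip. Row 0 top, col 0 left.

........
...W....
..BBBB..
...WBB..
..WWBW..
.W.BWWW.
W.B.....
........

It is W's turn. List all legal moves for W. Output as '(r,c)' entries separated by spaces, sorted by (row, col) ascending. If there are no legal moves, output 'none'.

(1,1): flips 1 -> legal
(1,2): flips 2 -> legal
(1,4): flips 3 -> legal
(1,5): flips 3 -> legal
(1,6): flips 2 -> legal
(2,1): no bracket -> illegal
(2,6): no bracket -> illegal
(3,1): flips 1 -> legal
(3,2): no bracket -> illegal
(3,6): flips 2 -> legal
(4,6): flips 2 -> legal
(5,2): flips 1 -> legal
(6,1): no bracket -> illegal
(6,3): flips 1 -> legal
(6,4): flips 1 -> legal
(7,1): no bracket -> illegal
(7,2): no bracket -> illegal
(7,3): flips 1 -> legal

Answer: (1,1) (1,2) (1,4) (1,5) (1,6) (3,1) (3,6) (4,6) (5,2) (6,3) (6,4) (7,3)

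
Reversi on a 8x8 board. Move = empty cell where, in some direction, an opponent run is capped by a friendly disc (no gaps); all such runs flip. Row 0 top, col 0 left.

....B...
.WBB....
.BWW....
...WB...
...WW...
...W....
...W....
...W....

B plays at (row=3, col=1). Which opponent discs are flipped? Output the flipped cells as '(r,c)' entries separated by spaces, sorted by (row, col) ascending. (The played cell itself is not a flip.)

Answer: (2,2)

Derivation:
Dir NW: first cell '.' (not opp) -> no flip
Dir N: first cell 'B' (not opp) -> no flip
Dir NE: opp run (2,2) capped by B -> flip
Dir W: first cell '.' (not opp) -> no flip
Dir E: first cell '.' (not opp) -> no flip
Dir SW: first cell '.' (not opp) -> no flip
Dir S: first cell '.' (not opp) -> no flip
Dir SE: first cell '.' (not opp) -> no flip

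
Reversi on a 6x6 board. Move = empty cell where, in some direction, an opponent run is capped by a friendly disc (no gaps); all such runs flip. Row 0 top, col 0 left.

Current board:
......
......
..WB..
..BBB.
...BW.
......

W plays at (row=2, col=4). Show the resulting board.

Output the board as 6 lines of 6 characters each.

Place W at (2,4); scan 8 dirs for brackets.
Dir NW: first cell '.' (not opp) -> no flip
Dir N: first cell '.' (not opp) -> no flip
Dir NE: first cell '.' (not opp) -> no flip
Dir W: opp run (2,3) capped by W -> flip
Dir E: first cell '.' (not opp) -> no flip
Dir SW: opp run (3,3), next='.' -> no flip
Dir S: opp run (3,4) capped by W -> flip
Dir SE: first cell '.' (not opp) -> no flip
All flips: (2,3) (3,4)

Answer: ......
......
..WWW.
..BBW.
...BW.
......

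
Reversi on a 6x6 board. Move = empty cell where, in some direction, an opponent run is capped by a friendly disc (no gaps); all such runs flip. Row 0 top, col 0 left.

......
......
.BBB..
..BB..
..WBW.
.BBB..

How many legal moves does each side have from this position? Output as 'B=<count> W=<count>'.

Answer: B=5 W=3

Derivation:
-- B to move --
(3,1): flips 1 -> legal
(3,4): no bracket -> illegal
(3,5): flips 1 -> legal
(4,1): flips 1 -> legal
(4,5): flips 1 -> legal
(5,4): no bracket -> illegal
(5,5): flips 1 -> legal
B mobility = 5
-- W to move --
(1,0): no bracket -> illegal
(1,1): flips 2 -> legal
(1,2): flips 2 -> legal
(1,3): no bracket -> illegal
(1,4): no bracket -> illegal
(2,0): no bracket -> illegal
(2,4): flips 1 -> legal
(3,0): no bracket -> illegal
(3,1): no bracket -> illegal
(3,4): no bracket -> illegal
(4,0): no bracket -> illegal
(4,1): no bracket -> illegal
(5,0): no bracket -> illegal
(5,4): no bracket -> illegal
W mobility = 3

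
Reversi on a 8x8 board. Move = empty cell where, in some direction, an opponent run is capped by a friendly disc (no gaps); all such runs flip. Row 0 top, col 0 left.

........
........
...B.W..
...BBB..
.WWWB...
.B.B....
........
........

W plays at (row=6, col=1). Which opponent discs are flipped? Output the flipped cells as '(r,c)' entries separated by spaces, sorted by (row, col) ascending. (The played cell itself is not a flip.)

Dir NW: first cell '.' (not opp) -> no flip
Dir N: opp run (5,1) capped by W -> flip
Dir NE: first cell '.' (not opp) -> no flip
Dir W: first cell '.' (not opp) -> no flip
Dir E: first cell '.' (not opp) -> no flip
Dir SW: first cell '.' (not opp) -> no flip
Dir S: first cell '.' (not opp) -> no flip
Dir SE: first cell '.' (not opp) -> no flip

Answer: (5,1)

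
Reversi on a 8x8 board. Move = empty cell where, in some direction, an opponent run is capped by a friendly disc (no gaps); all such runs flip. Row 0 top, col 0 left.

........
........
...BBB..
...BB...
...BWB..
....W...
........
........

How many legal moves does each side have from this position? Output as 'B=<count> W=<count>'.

-- B to move --
(3,5): no bracket -> illegal
(5,3): no bracket -> illegal
(5,5): flips 1 -> legal
(6,3): flips 1 -> legal
(6,4): flips 2 -> legal
(6,5): flips 1 -> legal
B mobility = 4
-- W to move --
(1,2): no bracket -> illegal
(1,3): no bracket -> illegal
(1,4): flips 2 -> legal
(1,5): no bracket -> illegal
(1,6): no bracket -> illegal
(2,2): flips 1 -> legal
(2,6): no bracket -> illegal
(3,2): flips 1 -> legal
(3,5): no bracket -> illegal
(3,6): flips 1 -> legal
(4,2): flips 1 -> legal
(4,6): flips 1 -> legal
(5,2): no bracket -> illegal
(5,3): no bracket -> illegal
(5,5): no bracket -> illegal
(5,6): no bracket -> illegal
W mobility = 6

Answer: B=4 W=6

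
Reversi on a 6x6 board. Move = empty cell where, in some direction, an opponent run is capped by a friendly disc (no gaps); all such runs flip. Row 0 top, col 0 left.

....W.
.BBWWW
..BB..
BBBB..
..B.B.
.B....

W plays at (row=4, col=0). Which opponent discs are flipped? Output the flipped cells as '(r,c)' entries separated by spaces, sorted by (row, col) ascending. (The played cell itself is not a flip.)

Dir NW: edge -> no flip
Dir N: opp run (3,0), next='.' -> no flip
Dir NE: opp run (3,1) (2,2) capped by W -> flip
Dir W: edge -> no flip
Dir E: first cell '.' (not opp) -> no flip
Dir SW: edge -> no flip
Dir S: first cell '.' (not opp) -> no flip
Dir SE: opp run (5,1), next=edge -> no flip

Answer: (2,2) (3,1)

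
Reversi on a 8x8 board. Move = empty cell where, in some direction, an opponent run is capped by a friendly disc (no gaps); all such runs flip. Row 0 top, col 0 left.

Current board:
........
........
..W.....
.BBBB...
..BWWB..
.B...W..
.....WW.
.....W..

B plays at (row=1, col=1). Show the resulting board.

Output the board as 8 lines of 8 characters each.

Answer: ........
.B......
..B.....
.BBBB...
..BWWB..
.B...W..
.....WW.
.....W..

Derivation:
Place B at (1,1); scan 8 dirs for brackets.
Dir NW: first cell '.' (not opp) -> no flip
Dir N: first cell '.' (not opp) -> no flip
Dir NE: first cell '.' (not opp) -> no flip
Dir W: first cell '.' (not opp) -> no flip
Dir E: first cell '.' (not opp) -> no flip
Dir SW: first cell '.' (not opp) -> no flip
Dir S: first cell '.' (not opp) -> no flip
Dir SE: opp run (2,2) capped by B -> flip
All flips: (2,2)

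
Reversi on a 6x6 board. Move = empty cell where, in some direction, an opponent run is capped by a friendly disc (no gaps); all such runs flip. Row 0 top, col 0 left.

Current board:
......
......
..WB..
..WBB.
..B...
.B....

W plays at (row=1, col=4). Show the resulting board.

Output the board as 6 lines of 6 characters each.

Place W at (1,4); scan 8 dirs for brackets.
Dir NW: first cell '.' (not opp) -> no flip
Dir N: first cell '.' (not opp) -> no flip
Dir NE: first cell '.' (not opp) -> no flip
Dir W: first cell '.' (not opp) -> no flip
Dir E: first cell '.' (not opp) -> no flip
Dir SW: opp run (2,3) capped by W -> flip
Dir S: first cell '.' (not opp) -> no flip
Dir SE: first cell '.' (not opp) -> no flip
All flips: (2,3)

Answer: ......
....W.
..WW..
..WBB.
..B...
.B....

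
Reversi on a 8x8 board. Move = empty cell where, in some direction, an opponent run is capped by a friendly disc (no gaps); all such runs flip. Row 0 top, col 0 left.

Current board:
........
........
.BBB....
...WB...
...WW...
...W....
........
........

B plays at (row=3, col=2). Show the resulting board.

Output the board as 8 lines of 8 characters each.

Answer: ........
........
.BBB....
..BBB...
...WW...
...W....
........
........

Derivation:
Place B at (3,2); scan 8 dirs for brackets.
Dir NW: first cell 'B' (not opp) -> no flip
Dir N: first cell 'B' (not opp) -> no flip
Dir NE: first cell 'B' (not opp) -> no flip
Dir W: first cell '.' (not opp) -> no flip
Dir E: opp run (3,3) capped by B -> flip
Dir SW: first cell '.' (not opp) -> no flip
Dir S: first cell '.' (not opp) -> no flip
Dir SE: opp run (4,3), next='.' -> no flip
All flips: (3,3)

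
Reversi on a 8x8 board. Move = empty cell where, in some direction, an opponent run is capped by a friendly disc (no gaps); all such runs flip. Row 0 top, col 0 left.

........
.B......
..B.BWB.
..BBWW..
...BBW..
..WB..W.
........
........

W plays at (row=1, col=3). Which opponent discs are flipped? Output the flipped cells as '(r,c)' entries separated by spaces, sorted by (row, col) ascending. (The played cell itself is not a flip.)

Dir NW: first cell '.' (not opp) -> no flip
Dir N: first cell '.' (not opp) -> no flip
Dir NE: first cell '.' (not opp) -> no flip
Dir W: first cell '.' (not opp) -> no flip
Dir E: first cell '.' (not opp) -> no flip
Dir SW: opp run (2,2), next='.' -> no flip
Dir S: first cell '.' (not opp) -> no flip
Dir SE: opp run (2,4) capped by W -> flip

Answer: (2,4)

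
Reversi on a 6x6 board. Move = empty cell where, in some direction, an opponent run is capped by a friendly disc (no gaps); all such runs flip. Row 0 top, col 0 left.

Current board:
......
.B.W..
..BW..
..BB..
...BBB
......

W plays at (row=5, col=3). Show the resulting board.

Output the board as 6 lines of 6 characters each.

Answer: ......
.B.W..
..BW..
..BW..
...WBB
...W..

Derivation:
Place W at (5,3); scan 8 dirs for brackets.
Dir NW: first cell '.' (not opp) -> no flip
Dir N: opp run (4,3) (3,3) capped by W -> flip
Dir NE: opp run (4,4), next='.' -> no flip
Dir W: first cell '.' (not opp) -> no flip
Dir E: first cell '.' (not opp) -> no flip
Dir SW: edge -> no flip
Dir S: edge -> no flip
Dir SE: edge -> no flip
All flips: (3,3) (4,3)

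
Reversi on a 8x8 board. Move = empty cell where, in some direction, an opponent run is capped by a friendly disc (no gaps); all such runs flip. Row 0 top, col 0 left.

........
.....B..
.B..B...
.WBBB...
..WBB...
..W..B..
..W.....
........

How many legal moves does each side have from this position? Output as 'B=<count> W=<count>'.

Answer: B=5 W=6

Derivation:
-- B to move --
(2,0): no bracket -> illegal
(2,2): no bracket -> illegal
(3,0): flips 1 -> legal
(4,0): no bracket -> illegal
(4,1): flips 2 -> legal
(5,1): flips 1 -> legal
(5,3): no bracket -> illegal
(6,1): flips 1 -> legal
(6,3): no bracket -> illegal
(7,1): no bracket -> illegal
(7,2): flips 3 -> legal
(7,3): no bracket -> illegal
B mobility = 5
-- W to move --
(0,4): no bracket -> illegal
(0,5): no bracket -> illegal
(0,6): flips 3 -> legal
(1,0): no bracket -> illegal
(1,1): flips 1 -> legal
(1,2): no bracket -> illegal
(1,3): no bracket -> illegal
(1,4): no bracket -> illegal
(1,6): no bracket -> illegal
(2,0): no bracket -> illegal
(2,2): flips 1 -> legal
(2,3): no bracket -> illegal
(2,5): flips 2 -> legal
(2,6): no bracket -> illegal
(3,0): no bracket -> illegal
(3,5): flips 3 -> legal
(4,1): no bracket -> illegal
(4,5): flips 2 -> legal
(4,6): no bracket -> illegal
(5,3): no bracket -> illegal
(5,4): no bracket -> illegal
(5,6): no bracket -> illegal
(6,4): no bracket -> illegal
(6,5): no bracket -> illegal
(6,6): no bracket -> illegal
W mobility = 6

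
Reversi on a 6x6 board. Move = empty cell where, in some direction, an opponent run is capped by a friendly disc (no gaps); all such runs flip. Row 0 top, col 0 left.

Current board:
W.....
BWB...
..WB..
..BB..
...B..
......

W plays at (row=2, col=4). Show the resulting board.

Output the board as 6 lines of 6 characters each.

Answer: W.....
BWB...
..WWW.
..BB..
...B..
......

Derivation:
Place W at (2,4); scan 8 dirs for brackets.
Dir NW: first cell '.' (not opp) -> no flip
Dir N: first cell '.' (not opp) -> no flip
Dir NE: first cell '.' (not opp) -> no flip
Dir W: opp run (2,3) capped by W -> flip
Dir E: first cell '.' (not opp) -> no flip
Dir SW: opp run (3,3), next='.' -> no flip
Dir S: first cell '.' (not opp) -> no flip
Dir SE: first cell '.' (not opp) -> no flip
All flips: (2,3)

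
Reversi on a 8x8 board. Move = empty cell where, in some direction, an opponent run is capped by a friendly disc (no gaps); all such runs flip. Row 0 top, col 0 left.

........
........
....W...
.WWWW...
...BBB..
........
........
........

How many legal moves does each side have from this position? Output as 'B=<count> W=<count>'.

-- B to move --
(1,3): no bracket -> illegal
(1,4): flips 2 -> legal
(1,5): no bracket -> illegal
(2,0): no bracket -> illegal
(2,1): flips 1 -> legal
(2,2): flips 1 -> legal
(2,3): flips 2 -> legal
(2,5): flips 1 -> legal
(3,0): no bracket -> illegal
(3,5): no bracket -> illegal
(4,0): no bracket -> illegal
(4,1): no bracket -> illegal
(4,2): no bracket -> illegal
B mobility = 5
-- W to move --
(3,5): no bracket -> illegal
(3,6): no bracket -> illegal
(4,2): no bracket -> illegal
(4,6): no bracket -> illegal
(5,2): flips 1 -> legal
(5,3): flips 1 -> legal
(5,4): flips 2 -> legal
(5,5): flips 1 -> legal
(5,6): flips 1 -> legal
W mobility = 5

Answer: B=5 W=5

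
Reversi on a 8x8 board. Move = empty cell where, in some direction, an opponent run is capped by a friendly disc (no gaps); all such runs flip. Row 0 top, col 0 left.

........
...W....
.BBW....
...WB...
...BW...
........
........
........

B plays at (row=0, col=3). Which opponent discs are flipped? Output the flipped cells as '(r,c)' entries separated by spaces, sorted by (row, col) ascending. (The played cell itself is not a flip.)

Dir NW: edge -> no flip
Dir N: edge -> no flip
Dir NE: edge -> no flip
Dir W: first cell '.' (not opp) -> no flip
Dir E: first cell '.' (not opp) -> no flip
Dir SW: first cell '.' (not opp) -> no flip
Dir S: opp run (1,3) (2,3) (3,3) capped by B -> flip
Dir SE: first cell '.' (not opp) -> no flip

Answer: (1,3) (2,3) (3,3)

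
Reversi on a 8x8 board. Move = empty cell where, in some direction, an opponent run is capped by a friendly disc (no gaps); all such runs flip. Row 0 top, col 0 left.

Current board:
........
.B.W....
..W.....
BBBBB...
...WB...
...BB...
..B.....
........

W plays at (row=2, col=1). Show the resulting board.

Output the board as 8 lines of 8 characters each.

Answer: ........
.B.W....
.WW.....
BBWBB...
...WB...
...BB...
..B.....
........

Derivation:
Place W at (2,1); scan 8 dirs for brackets.
Dir NW: first cell '.' (not opp) -> no flip
Dir N: opp run (1,1), next='.' -> no flip
Dir NE: first cell '.' (not opp) -> no flip
Dir W: first cell '.' (not opp) -> no flip
Dir E: first cell 'W' (not opp) -> no flip
Dir SW: opp run (3,0), next=edge -> no flip
Dir S: opp run (3,1), next='.' -> no flip
Dir SE: opp run (3,2) capped by W -> flip
All flips: (3,2)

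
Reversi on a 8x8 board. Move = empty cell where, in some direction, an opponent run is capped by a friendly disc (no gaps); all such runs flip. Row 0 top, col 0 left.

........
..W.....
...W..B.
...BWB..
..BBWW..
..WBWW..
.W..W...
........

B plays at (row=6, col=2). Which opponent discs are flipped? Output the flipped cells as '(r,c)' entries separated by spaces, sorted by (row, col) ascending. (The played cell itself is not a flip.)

Dir NW: first cell '.' (not opp) -> no flip
Dir N: opp run (5,2) capped by B -> flip
Dir NE: first cell 'B' (not opp) -> no flip
Dir W: opp run (6,1), next='.' -> no flip
Dir E: first cell '.' (not opp) -> no flip
Dir SW: first cell '.' (not opp) -> no flip
Dir S: first cell '.' (not opp) -> no flip
Dir SE: first cell '.' (not opp) -> no flip

Answer: (5,2)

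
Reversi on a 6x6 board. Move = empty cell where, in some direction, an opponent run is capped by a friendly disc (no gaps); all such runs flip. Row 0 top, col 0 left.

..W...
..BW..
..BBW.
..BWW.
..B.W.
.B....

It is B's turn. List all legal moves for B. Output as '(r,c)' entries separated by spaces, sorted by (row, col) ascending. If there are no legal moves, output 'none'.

Answer: (0,3) (0,4) (1,4) (1,5) (2,5) (3,5) (4,3) (4,5) (5,5)

Derivation:
(0,1): no bracket -> illegal
(0,3): flips 1 -> legal
(0,4): flips 1 -> legal
(1,1): no bracket -> illegal
(1,4): flips 1 -> legal
(1,5): flips 2 -> legal
(2,5): flips 1 -> legal
(3,5): flips 2 -> legal
(4,3): flips 1 -> legal
(4,5): flips 1 -> legal
(5,3): no bracket -> illegal
(5,4): no bracket -> illegal
(5,5): flips 2 -> legal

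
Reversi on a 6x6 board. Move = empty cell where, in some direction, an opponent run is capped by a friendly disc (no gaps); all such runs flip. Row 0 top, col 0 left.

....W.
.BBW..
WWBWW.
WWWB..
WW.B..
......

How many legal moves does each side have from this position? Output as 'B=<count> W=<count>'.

Answer: B=8 W=8

Derivation:
-- B to move --
(0,2): no bracket -> illegal
(0,3): flips 2 -> legal
(0,5): no bracket -> illegal
(1,0): flips 2 -> legal
(1,4): flips 1 -> legal
(1,5): flips 1 -> legal
(2,5): flips 2 -> legal
(3,4): flips 1 -> legal
(3,5): no bracket -> illegal
(4,2): flips 1 -> legal
(5,0): no bracket -> illegal
(5,1): flips 3 -> legal
(5,2): no bracket -> illegal
B mobility = 8
-- W to move --
(0,0): no bracket -> illegal
(0,1): flips 2 -> legal
(0,2): flips 3 -> legal
(0,3): flips 1 -> legal
(1,0): flips 2 -> legal
(3,4): flips 1 -> legal
(4,2): flips 1 -> legal
(4,4): no bracket -> illegal
(5,2): no bracket -> illegal
(5,3): flips 2 -> legal
(5,4): flips 1 -> legal
W mobility = 8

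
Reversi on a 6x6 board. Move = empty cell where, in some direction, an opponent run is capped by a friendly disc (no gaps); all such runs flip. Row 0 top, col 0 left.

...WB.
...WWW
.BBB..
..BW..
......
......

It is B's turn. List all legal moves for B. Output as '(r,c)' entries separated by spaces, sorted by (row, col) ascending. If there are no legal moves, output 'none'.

(0,2): flips 1 -> legal
(0,5): flips 1 -> legal
(1,2): no bracket -> illegal
(2,4): flips 1 -> legal
(2,5): no bracket -> illegal
(3,4): flips 1 -> legal
(4,2): no bracket -> illegal
(4,3): flips 1 -> legal
(4,4): flips 1 -> legal

Answer: (0,2) (0,5) (2,4) (3,4) (4,3) (4,4)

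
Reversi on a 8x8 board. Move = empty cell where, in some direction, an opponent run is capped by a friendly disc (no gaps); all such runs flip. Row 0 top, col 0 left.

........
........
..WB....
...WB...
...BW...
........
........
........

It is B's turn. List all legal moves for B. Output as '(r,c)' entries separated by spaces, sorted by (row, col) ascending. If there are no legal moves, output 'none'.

(1,1): no bracket -> illegal
(1,2): no bracket -> illegal
(1,3): no bracket -> illegal
(2,1): flips 1 -> legal
(2,4): no bracket -> illegal
(3,1): no bracket -> illegal
(3,2): flips 1 -> legal
(3,5): no bracket -> illegal
(4,2): no bracket -> illegal
(4,5): flips 1 -> legal
(5,3): no bracket -> illegal
(5,4): flips 1 -> legal
(5,5): no bracket -> illegal

Answer: (2,1) (3,2) (4,5) (5,4)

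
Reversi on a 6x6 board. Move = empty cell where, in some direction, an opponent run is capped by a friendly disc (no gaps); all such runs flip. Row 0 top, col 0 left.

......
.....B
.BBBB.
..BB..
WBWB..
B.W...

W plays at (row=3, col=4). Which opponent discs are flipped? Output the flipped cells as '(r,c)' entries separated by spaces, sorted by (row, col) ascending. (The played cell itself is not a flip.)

Dir NW: opp run (2,3), next='.' -> no flip
Dir N: opp run (2,4), next='.' -> no flip
Dir NE: first cell '.' (not opp) -> no flip
Dir W: opp run (3,3) (3,2), next='.' -> no flip
Dir E: first cell '.' (not opp) -> no flip
Dir SW: opp run (4,3) capped by W -> flip
Dir S: first cell '.' (not opp) -> no flip
Dir SE: first cell '.' (not opp) -> no flip

Answer: (4,3)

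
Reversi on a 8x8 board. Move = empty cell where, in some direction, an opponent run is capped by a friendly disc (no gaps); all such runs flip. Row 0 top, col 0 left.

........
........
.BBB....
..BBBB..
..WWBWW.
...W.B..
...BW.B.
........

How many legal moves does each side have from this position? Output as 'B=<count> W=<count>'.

-- B to move --
(3,1): no bracket -> illegal
(3,6): no bracket -> illegal
(3,7): flips 1 -> legal
(4,1): flips 2 -> legal
(4,7): flips 2 -> legal
(5,1): flips 1 -> legal
(5,2): flips 2 -> legal
(5,4): flips 1 -> legal
(5,6): flips 1 -> legal
(5,7): flips 1 -> legal
(6,2): flips 1 -> legal
(6,5): flips 1 -> legal
(7,3): flips 1 -> legal
(7,4): no bracket -> illegal
(7,5): no bracket -> illegal
B mobility = 11
-- W to move --
(1,0): flips 2 -> legal
(1,1): no bracket -> illegal
(1,2): flips 4 -> legal
(1,3): flips 2 -> legal
(1,4): no bracket -> illegal
(2,0): no bracket -> illegal
(2,4): flips 2 -> legal
(2,5): flips 2 -> legal
(2,6): flips 2 -> legal
(3,0): no bracket -> illegal
(3,1): no bracket -> illegal
(3,6): no bracket -> illegal
(4,1): no bracket -> illegal
(5,2): no bracket -> illegal
(5,4): no bracket -> illegal
(5,6): no bracket -> illegal
(5,7): no bracket -> illegal
(6,2): flips 1 -> legal
(6,5): flips 1 -> legal
(6,7): no bracket -> illegal
(7,2): no bracket -> illegal
(7,3): flips 1 -> legal
(7,4): no bracket -> illegal
(7,5): no bracket -> illegal
(7,6): no bracket -> illegal
(7,7): no bracket -> illegal
W mobility = 9

Answer: B=11 W=9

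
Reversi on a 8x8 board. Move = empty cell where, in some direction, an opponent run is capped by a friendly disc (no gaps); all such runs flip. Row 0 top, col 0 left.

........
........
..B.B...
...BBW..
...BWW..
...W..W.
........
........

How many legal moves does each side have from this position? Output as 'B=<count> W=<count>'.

-- B to move --
(2,5): no bracket -> illegal
(2,6): no bracket -> illegal
(3,6): flips 1 -> legal
(4,2): no bracket -> illegal
(4,6): flips 3 -> legal
(4,7): no bracket -> illegal
(5,2): no bracket -> illegal
(5,4): flips 1 -> legal
(5,5): flips 1 -> legal
(5,7): no bracket -> illegal
(6,2): no bracket -> illegal
(6,3): flips 1 -> legal
(6,4): no bracket -> illegal
(6,5): no bracket -> illegal
(6,6): no bracket -> illegal
(6,7): flips 2 -> legal
B mobility = 6
-- W to move --
(1,1): flips 2 -> legal
(1,2): no bracket -> illegal
(1,3): flips 1 -> legal
(1,4): flips 2 -> legal
(1,5): no bracket -> illegal
(2,1): no bracket -> illegal
(2,3): flips 3 -> legal
(2,5): no bracket -> illegal
(3,1): no bracket -> illegal
(3,2): flips 2 -> legal
(4,2): flips 1 -> legal
(5,2): no bracket -> illegal
(5,4): no bracket -> illegal
W mobility = 6

Answer: B=6 W=6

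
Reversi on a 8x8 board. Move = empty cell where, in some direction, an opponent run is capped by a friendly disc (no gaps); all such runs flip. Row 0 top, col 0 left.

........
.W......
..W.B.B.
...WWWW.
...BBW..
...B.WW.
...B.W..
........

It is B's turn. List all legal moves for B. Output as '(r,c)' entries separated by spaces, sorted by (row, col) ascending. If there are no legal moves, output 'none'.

Answer: (0,0) (2,3) (2,5) (4,2) (4,6) (6,6)

Derivation:
(0,0): flips 3 -> legal
(0,1): no bracket -> illegal
(0,2): no bracket -> illegal
(1,0): no bracket -> illegal
(1,2): no bracket -> illegal
(1,3): no bracket -> illegal
(2,0): no bracket -> illegal
(2,1): no bracket -> illegal
(2,3): flips 1 -> legal
(2,5): flips 1 -> legal
(2,7): no bracket -> illegal
(3,1): no bracket -> illegal
(3,2): no bracket -> illegal
(3,7): no bracket -> illegal
(4,2): flips 1 -> legal
(4,6): flips 3 -> legal
(4,7): no bracket -> illegal
(5,4): no bracket -> illegal
(5,7): no bracket -> illegal
(6,4): no bracket -> illegal
(6,6): flips 1 -> legal
(6,7): no bracket -> illegal
(7,4): no bracket -> illegal
(7,5): no bracket -> illegal
(7,6): no bracket -> illegal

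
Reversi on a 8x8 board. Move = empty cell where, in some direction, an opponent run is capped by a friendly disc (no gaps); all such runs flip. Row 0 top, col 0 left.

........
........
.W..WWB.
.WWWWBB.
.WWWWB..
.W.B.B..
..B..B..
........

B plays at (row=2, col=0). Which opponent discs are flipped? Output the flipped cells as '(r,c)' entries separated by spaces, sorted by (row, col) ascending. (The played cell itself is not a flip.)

Answer: (3,1) (4,2)

Derivation:
Dir NW: edge -> no flip
Dir N: first cell '.' (not opp) -> no flip
Dir NE: first cell '.' (not opp) -> no flip
Dir W: edge -> no flip
Dir E: opp run (2,1), next='.' -> no flip
Dir SW: edge -> no flip
Dir S: first cell '.' (not opp) -> no flip
Dir SE: opp run (3,1) (4,2) capped by B -> flip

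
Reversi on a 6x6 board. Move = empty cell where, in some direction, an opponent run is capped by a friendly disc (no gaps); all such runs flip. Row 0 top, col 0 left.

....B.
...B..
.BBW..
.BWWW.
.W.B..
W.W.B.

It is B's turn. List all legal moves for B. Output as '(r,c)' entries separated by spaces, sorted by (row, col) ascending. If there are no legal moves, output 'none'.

Answer: (2,4) (2,5) (3,5) (4,2) (4,4) (5,1)

Derivation:
(1,2): no bracket -> illegal
(1,4): no bracket -> illegal
(2,4): flips 1 -> legal
(2,5): flips 1 -> legal
(3,0): no bracket -> illegal
(3,5): flips 3 -> legal
(4,0): no bracket -> illegal
(4,2): flips 1 -> legal
(4,4): flips 1 -> legal
(4,5): no bracket -> illegal
(5,1): flips 1 -> legal
(5,3): no bracket -> illegal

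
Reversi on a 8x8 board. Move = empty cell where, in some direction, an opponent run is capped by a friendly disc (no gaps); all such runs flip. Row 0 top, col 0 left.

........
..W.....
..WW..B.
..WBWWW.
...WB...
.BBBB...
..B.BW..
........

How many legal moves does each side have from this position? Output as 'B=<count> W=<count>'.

-- B to move --
(0,1): no bracket -> illegal
(0,2): no bracket -> illegal
(0,3): no bracket -> illegal
(1,1): flips 1 -> legal
(1,3): flips 1 -> legal
(1,4): no bracket -> illegal
(2,1): flips 2 -> legal
(2,4): flips 1 -> legal
(2,5): flips 2 -> legal
(2,7): no bracket -> illegal
(3,1): flips 1 -> legal
(3,7): flips 3 -> legal
(4,1): no bracket -> illegal
(4,2): flips 1 -> legal
(4,5): no bracket -> illegal
(4,6): flips 1 -> legal
(4,7): no bracket -> illegal
(5,5): no bracket -> illegal
(5,6): no bracket -> illegal
(6,6): flips 1 -> legal
(7,4): no bracket -> illegal
(7,5): no bracket -> illegal
(7,6): flips 1 -> legal
B mobility = 11
-- W to move --
(1,5): no bracket -> illegal
(1,6): flips 1 -> legal
(1,7): flips 1 -> legal
(2,4): no bracket -> illegal
(2,5): no bracket -> illegal
(2,7): no bracket -> illegal
(3,7): no bracket -> illegal
(4,0): no bracket -> illegal
(4,1): no bracket -> illegal
(4,2): no bracket -> illegal
(4,5): flips 1 -> legal
(5,0): no bracket -> illegal
(5,5): flips 2 -> legal
(6,0): no bracket -> illegal
(6,1): flips 1 -> legal
(6,3): flips 2 -> legal
(7,1): flips 3 -> legal
(7,2): no bracket -> illegal
(7,3): no bracket -> illegal
(7,4): flips 3 -> legal
(7,5): no bracket -> illegal
W mobility = 8

Answer: B=11 W=8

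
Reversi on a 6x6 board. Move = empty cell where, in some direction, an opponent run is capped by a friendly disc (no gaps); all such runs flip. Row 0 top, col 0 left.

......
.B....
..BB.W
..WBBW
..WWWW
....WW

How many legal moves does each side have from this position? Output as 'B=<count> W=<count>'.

Answer: B=5 W=5

Derivation:
-- B to move --
(1,4): no bracket -> illegal
(1,5): no bracket -> illegal
(2,1): no bracket -> illegal
(2,4): no bracket -> illegal
(3,1): flips 1 -> legal
(4,1): flips 1 -> legal
(5,1): flips 1 -> legal
(5,2): flips 3 -> legal
(5,3): flips 1 -> legal
B mobility = 5
-- W to move --
(0,0): flips 3 -> legal
(0,1): no bracket -> illegal
(0,2): no bracket -> illegal
(1,0): no bracket -> illegal
(1,2): flips 3 -> legal
(1,3): flips 2 -> legal
(1,4): flips 1 -> legal
(2,0): no bracket -> illegal
(2,1): no bracket -> illegal
(2,4): flips 2 -> legal
(3,1): no bracket -> illegal
W mobility = 5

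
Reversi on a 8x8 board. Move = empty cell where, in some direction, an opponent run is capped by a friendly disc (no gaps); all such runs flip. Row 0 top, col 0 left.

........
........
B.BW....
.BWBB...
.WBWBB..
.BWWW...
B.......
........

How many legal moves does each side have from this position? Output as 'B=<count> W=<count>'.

Answer: B=9 W=11

Derivation:
-- B to move --
(1,2): flips 1 -> legal
(1,3): flips 1 -> legal
(1,4): no bracket -> illegal
(2,1): no bracket -> illegal
(2,4): flips 1 -> legal
(3,0): no bracket -> illegal
(4,0): flips 1 -> legal
(5,0): no bracket -> illegal
(5,5): flips 3 -> legal
(6,1): flips 2 -> legal
(6,2): flips 2 -> legal
(6,3): flips 3 -> legal
(6,4): flips 2 -> legal
(6,5): no bracket -> illegal
B mobility = 9
-- W to move --
(1,0): no bracket -> illegal
(1,1): no bracket -> illegal
(1,2): flips 1 -> legal
(1,3): no bracket -> illegal
(2,1): flips 2 -> legal
(2,4): flips 2 -> legal
(2,5): flips 1 -> legal
(3,0): flips 1 -> legal
(3,5): flips 3 -> legal
(3,6): flips 1 -> legal
(4,0): no bracket -> illegal
(4,6): flips 2 -> legal
(5,0): flips 1 -> legal
(5,5): no bracket -> illegal
(5,6): flips 2 -> legal
(6,1): flips 1 -> legal
(6,2): no bracket -> illegal
(7,0): no bracket -> illegal
(7,1): no bracket -> illegal
W mobility = 11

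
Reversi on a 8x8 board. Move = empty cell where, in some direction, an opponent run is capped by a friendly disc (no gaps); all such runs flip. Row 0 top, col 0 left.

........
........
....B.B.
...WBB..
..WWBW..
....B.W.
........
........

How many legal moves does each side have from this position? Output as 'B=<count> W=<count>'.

-- B to move --
(2,2): flips 1 -> legal
(2,3): no bracket -> illegal
(3,1): no bracket -> illegal
(3,2): flips 2 -> legal
(3,6): flips 1 -> legal
(4,1): flips 2 -> legal
(4,6): flips 1 -> legal
(4,7): no bracket -> illegal
(5,1): flips 2 -> legal
(5,2): flips 1 -> legal
(5,3): no bracket -> illegal
(5,5): flips 1 -> legal
(5,7): no bracket -> illegal
(6,5): no bracket -> illegal
(6,6): no bracket -> illegal
(6,7): flips 2 -> legal
B mobility = 9
-- W to move --
(1,3): no bracket -> illegal
(1,4): no bracket -> illegal
(1,5): flips 1 -> legal
(1,6): no bracket -> illegal
(1,7): no bracket -> illegal
(2,3): flips 1 -> legal
(2,5): flips 2 -> legal
(2,7): no bracket -> illegal
(3,6): flips 2 -> legal
(3,7): no bracket -> illegal
(4,6): no bracket -> illegal
(5,3): no bracket -> illegal
(5,5): flips 1 -> legal
(6,3): flips 1 -> legal
(6,4): no bracket -> illegal
(6,5): flips 1 -> legal
W mobility = 7

Answer: B=9 W=7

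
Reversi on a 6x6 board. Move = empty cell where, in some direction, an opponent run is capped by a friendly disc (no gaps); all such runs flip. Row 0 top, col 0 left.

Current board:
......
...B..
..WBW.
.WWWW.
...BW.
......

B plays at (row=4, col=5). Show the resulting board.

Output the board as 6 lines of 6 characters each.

Answer: ......
...B..
..WBW.
.WWWB.
...BBB
......

Derivation:
Place B at (4,5); scan 8 dirs for brackets.
Dir NW: opp run (3,4) capped by B -> flip
Dir N: first cell '.' (not opp) -> no flip
Dir NE: edge -> no flip
Dir W: opp run (4,4) capped by B -> flip
Dir E: edge -> no flip
Dir SW: first cell '.' (not opp) -> no flip
Dir S: first cell '.' (not opp) -> no flip
Dir SE: edge -> no flip
All flips: (3,4) (4,4)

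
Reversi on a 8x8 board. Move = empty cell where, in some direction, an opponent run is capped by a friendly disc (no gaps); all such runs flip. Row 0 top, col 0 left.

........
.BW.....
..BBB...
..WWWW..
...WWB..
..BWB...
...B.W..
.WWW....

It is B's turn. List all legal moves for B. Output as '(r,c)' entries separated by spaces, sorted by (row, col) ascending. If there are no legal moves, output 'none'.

Answer: (0,1) (0,2) (1,3) (2,1) (2,5) (4,1) (4,2) (4,6) (5,5) (7,6)

Derivation:
(0,1): flips 1 -> legal
(0,2): flips 1 -> legal
(0,3): no bracket -> illegal
(1,3): flips 1 -> legal
(2,1): flips 2 -> legal
(2,5): flips 3 -> legal
(2,6): no bracket -> illegal
(3,1): no bracket -> illegal
(3,6): no bracket -> illegal
(4,1): flips 1 -> legal
(4,2): flips 4 -> legal
(4,6): flips 1 -> legal
(5,5): flips 2 -> legal
(5,6): no bracket -> illegal
(6,0): no bracket -> illegal
(6,1): no bracket -> illegal
(6,2): no bracket -> illegal
(6,4): no bracket -> illegal
(6,6): no bracket -> illegal
(7,0): no bracket -> illegal
(7,4): no bracket -> illegal
(7,5): no bracket -> illegal
(7,6): flips 1 -> legal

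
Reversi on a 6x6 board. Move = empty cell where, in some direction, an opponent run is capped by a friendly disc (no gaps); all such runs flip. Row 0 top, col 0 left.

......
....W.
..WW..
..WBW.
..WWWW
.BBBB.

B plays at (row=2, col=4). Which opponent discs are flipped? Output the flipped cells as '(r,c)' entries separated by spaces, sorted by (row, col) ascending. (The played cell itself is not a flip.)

Answer: (3,4) (4,4)

Derivation:
Dir NW: first cell '.' (not opp) -> no flip
Dir N: opp run (1,4), next='.' -> no flip
Dir NE: first cell '.' (not opp) -> no flip
Dir W: opp run (2,3) (2,2), next='.' -> no flip
Dir E: first cell '.' (not opp) -> no flip
Dir SW: first cell 'B' (not opp) -> no flip
Dir S: opp run (3,4) (4,4) capped by B -> flip
Dir SE: first cell '.' (not opp) -> no flip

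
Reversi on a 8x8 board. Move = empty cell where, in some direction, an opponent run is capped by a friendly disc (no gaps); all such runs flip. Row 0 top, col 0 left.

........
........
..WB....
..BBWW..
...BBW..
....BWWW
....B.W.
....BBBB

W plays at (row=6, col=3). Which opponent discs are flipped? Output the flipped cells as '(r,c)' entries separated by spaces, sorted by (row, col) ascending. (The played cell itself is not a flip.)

Dir NW: first cell '.' (not opp) -> no flip
Dir N: first cell '.' (not opp) -> no flip
Dir NE: opp run (5,4) capped by W -> flip
Dir W: first cell '.' (not opp) -> no flip
Dir E: opp run (6,4), next='.' -> no flip
Dir SW: first cell '.' (not opp) -> no flip
Dir S: first cell '.' (not opp) -> no flip
Dir SE: opp run (7,4), next=edge -> no flip

Answer: (5,4)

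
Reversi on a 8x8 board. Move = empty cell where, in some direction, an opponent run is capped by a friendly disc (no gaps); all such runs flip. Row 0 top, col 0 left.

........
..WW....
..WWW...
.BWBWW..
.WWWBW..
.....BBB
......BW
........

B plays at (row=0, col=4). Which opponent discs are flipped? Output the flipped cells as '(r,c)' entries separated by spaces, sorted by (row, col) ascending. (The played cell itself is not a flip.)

Dir NW: edge -> no flip
Dir N: edge -> no flip
Dir NE: edge -> no flip
Dir W: first cell '.' (not opp) -> no flip
Dir E: first cell '.' (not opp) -> no flip
Dir SW: opp run (1,3) (2,2) capped by B -> flip
Dir S: first cell '.' (not opp) -> no flip
Dir SE: first cell '.' (not opp) -> no flip

Answer: (1,3) (2,2)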